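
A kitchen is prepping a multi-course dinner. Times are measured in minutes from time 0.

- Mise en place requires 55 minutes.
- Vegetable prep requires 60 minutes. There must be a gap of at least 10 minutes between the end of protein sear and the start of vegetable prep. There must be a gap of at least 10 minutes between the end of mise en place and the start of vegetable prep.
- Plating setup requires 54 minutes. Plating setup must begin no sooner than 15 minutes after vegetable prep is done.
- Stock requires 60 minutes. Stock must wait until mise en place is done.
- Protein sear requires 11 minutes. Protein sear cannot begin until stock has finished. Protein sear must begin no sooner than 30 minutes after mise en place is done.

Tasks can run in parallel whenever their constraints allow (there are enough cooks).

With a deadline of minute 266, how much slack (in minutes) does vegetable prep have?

Mise en place can start immediately at minute 0; it finishes at minute 55.
Stock waits on mise en place (finishes minute 55), so it starts at minute 55 and finishes at 55 + 60 = minute 115.
For protein sear: stock (finishes minute 115); mise en place (finishes minute 55, plus 30-minute gap → minute 85). Taking the maximum gives a start of minute 115, and it finishes at 115 + 11 = minute 126.
Vegetable prep cannot start until protein sear (finishes minute 126, plus 10-minute gap → minute 136); mise en place (finishes minute 55, plus 10-minute gap → minute 65). The controlling bound is minute 136, so vegetable prep finishes at 136 + 60 = minute 196.

Working backward from the deadline:
Plating setup must finish by minute 266; it takes 54 minutes, so it must start by 266 − 54 = minute 212.
Since plating setup (must start by minute 212, minus 15-minute gap → minute 197) depends on it, vegetable prep must finish by minute 197. Backing off its 60-minute duration gives a latest start of minute 137.
So vegetable prep can start as early as minute 136 and as late as minute 137, giving 137 − 136 = 1 minute of slack.

1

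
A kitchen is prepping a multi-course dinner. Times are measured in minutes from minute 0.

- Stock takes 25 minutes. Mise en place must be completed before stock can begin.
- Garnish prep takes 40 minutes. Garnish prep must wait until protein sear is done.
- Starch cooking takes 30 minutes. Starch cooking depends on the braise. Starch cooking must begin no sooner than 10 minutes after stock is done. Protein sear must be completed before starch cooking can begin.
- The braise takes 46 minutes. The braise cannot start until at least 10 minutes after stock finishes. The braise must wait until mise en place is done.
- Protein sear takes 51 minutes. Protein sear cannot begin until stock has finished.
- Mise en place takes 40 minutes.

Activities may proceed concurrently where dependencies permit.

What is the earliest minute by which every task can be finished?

Mise en place has no prerequisites, so it starts at minute 0 and finishes at minute 40.
Stock waits on mise en place (finishes minute 40), so it starts at minute 40 and finishes at 40 + 25 = minute 65.
After stock (finishes minute 65), protein sear can start at minute 65 and finishes at minute 116.
Garnish prep cannot begin until protein sear (finishes minute 116). It runs from minute 116 to 116 + 40 = minute 156.
For the braise: stock (finishes minute 65, plus 10-minute gap → minute 75); mise en place (finishes minute 40). Taking the maximum gives a start of minute 75, and it finishes at 75 + 46 = minute 121.
Starch cooking needs all of the braise (finishes minute 121); stock (finishes minute 65, plus 10-minute gap → minute 75); protein sear (finishes minute 116). That puts its earliest start at minute 121; it finishes at 121 + 30 = minute 151.
All tasks are finished once the last one completes. Finish times: Mise en place at 40, Stock at 65, The braise at 121, Protein sear at 116, Starch cooking at 151, Garnish prep at 156. The latest is minute 156.

156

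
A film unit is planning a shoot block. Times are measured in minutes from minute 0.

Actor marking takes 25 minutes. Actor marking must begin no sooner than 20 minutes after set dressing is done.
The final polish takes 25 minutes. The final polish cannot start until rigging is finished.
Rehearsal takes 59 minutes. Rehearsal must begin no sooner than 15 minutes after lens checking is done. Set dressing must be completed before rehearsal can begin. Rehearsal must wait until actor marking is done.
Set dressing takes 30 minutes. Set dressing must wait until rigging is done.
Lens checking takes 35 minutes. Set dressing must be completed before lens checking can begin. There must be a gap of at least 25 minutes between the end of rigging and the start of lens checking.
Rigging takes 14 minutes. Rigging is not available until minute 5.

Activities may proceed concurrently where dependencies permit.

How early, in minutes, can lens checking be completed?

After its own release at minute 5, rigging can start at minute 5 and finishes at minute 19.
Set dressing cannot begin until rigging (finishes minute 19). It runs from minute 19 to 19 + 30 = minute 49.
Lens checking has to wait for set dressing (finishes minute 49); rigging (finishes minute 19, plus 25-minute gap → minute 44). The latest of these is minute 49, so lens checking runs minute 49 to 49 + 35 = minute 84.

84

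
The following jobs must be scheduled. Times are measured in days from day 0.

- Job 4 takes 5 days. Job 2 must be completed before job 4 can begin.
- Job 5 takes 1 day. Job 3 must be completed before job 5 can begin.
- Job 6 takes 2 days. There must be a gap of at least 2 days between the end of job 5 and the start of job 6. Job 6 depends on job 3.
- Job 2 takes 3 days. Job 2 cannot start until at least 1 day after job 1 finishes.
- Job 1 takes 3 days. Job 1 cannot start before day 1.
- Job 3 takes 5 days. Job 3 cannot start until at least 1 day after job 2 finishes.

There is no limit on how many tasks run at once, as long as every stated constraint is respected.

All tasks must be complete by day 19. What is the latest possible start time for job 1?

To finish by day 19, job 6 (duration 2) must start no later than day 17.
Job 5 must finish before job 6 (must start by day 17, minus 2-day gap → day 15). With a 1-day duration, job 5 must start by 15 − 1 = day 14.
For job 3: job 5 (must start by day 14); job 6 (must start by day 17). The most restrictive is day 14; with a 5-day duration, job 3 must start by day 9.
Job 4 has no dependents, so it just needs to finish by day 19. Starting by 19 − 5 = day 14 achieves that.
Job 2 feeds job 3 (must start by day 9, minus 1-day gap → day 8); job 4 (must start by day 14). Taking the minimum, job 2 must finish by day 8 and start by 8 − 3 = day 5.
Since job 2 (must start by day 5, minus 1-day gap → day 4) depends on it, job 1 must finish by day 4. Backing off its 3-day duration gives a latest start of day 1.

1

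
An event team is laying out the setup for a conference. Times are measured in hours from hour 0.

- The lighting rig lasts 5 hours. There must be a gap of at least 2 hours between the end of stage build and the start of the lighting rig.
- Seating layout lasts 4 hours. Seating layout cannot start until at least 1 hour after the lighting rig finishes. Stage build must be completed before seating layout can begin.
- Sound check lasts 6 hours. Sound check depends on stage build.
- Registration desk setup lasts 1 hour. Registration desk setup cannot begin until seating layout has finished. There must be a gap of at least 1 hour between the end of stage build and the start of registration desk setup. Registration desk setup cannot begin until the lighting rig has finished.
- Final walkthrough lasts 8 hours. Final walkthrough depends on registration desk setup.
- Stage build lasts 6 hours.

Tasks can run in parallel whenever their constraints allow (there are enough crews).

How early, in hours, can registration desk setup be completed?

Stage build can start immediately at hour 0; it finishes at hour 6.
The lighting rig cannot begin until stage build (finishes hour 6, plus 2-hour gap → hour 8). It runs from hour 8 to 8 + 5 = hour 13.
Seating layout needs all of the lighting rig (finishes hour 13, plus 1-hour gap → hour 14); stage build (finishes hour 6). That puts its earliest start at hour 14; it finishes at 14 + 4 = hour 18.
Registration desk setup cannot start until seating layout (finishes hour 18); stage build (finishes hour 6, plus 1-hour gap → hour 7); the lighting rig (finishes hour 13). The controlling bound is hour 18, so registration desk setup finishes at 18 + 1 = hour 19.

19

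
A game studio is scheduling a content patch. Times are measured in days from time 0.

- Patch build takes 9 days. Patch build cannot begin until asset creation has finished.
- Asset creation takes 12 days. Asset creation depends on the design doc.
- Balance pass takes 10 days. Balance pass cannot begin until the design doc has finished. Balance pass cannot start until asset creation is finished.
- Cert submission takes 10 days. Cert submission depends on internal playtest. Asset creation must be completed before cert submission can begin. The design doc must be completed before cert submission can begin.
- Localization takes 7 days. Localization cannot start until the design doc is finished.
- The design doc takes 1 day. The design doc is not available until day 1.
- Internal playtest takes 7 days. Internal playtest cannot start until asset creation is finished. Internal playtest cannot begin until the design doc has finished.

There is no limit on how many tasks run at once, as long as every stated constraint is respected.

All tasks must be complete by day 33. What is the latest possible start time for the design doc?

Nothing follows cert submission; the deadline of day 33 is its only limit. It must start by 33 − 10 = day 23.
Internal playtest must finish before cert submission (must start by day 23). With a 7-day duration, internal playtest must start by 23 − 7 = day 16.
Balance pass must finish by day 33; it takes 10 days, so it must start by 33 − 10 = day 23.
Nothing follows patch build; the deadline of day 33 is its only limit. It must start by 33 − 9 = day 24.
Asset creation has several dependents: internal playtest (must start by day 16); balance pass (must start by day 23); cert submission (must start by day 23); patch build (must start by day 24). The earliest of those limits is day 16, so asset creation must start by 16 − 12 = day 4.
Nothing follows localization; the deadline of day 33 is its only limit. It must start by 33 − 7 = day 26.
The design doc feeds asset creation (must start by day 4); internal playtest (must start by day 16); balance pass (must start by day 23); localization (must start by day 26); cert submission (must start by day 23). Taking the minimum, the design doc must finish by day 4 and start by 4 − 1 = day 3.

3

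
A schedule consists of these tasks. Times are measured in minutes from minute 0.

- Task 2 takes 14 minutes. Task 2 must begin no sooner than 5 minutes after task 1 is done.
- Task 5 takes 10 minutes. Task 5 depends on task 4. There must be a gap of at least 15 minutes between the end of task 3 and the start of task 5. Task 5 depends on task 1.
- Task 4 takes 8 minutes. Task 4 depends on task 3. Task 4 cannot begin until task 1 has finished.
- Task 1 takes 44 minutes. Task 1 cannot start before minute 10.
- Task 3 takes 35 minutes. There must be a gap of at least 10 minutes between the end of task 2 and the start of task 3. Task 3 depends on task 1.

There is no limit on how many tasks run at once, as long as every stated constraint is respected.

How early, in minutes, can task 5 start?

After its own release at minute 10, task 1 can start at minute 10 and finishes at minute 54.
Task 2 cannot begin until task 1 (finishes minute 54, plus 5-minute gap → minute 59). It runs from minute 59 to 59 + 14 = minute 73.
Task 3 has to wait for task 2 (finishes minute 73, plus 10-minute gap → minute 83); task 1 (finishes minute 54). The latest of these is minute 83, so task 3 runs minute 83 to 83 + 35 = minute 118.
Task 4 cannot start until task 3 (finishes minute 118); task 1 (finishes minute 54). The controlling bound is minute 118, so task 4 finishes at 118 + 8 = minute 126.
Task 5 waits on task 4 (finishes minute 126); task 3 (finishes minute 118, plus 15-minute gap → minute 133); task 1 (finishes minute 54). The latest of these is minute 133, which is the earliest task 5 can start.

133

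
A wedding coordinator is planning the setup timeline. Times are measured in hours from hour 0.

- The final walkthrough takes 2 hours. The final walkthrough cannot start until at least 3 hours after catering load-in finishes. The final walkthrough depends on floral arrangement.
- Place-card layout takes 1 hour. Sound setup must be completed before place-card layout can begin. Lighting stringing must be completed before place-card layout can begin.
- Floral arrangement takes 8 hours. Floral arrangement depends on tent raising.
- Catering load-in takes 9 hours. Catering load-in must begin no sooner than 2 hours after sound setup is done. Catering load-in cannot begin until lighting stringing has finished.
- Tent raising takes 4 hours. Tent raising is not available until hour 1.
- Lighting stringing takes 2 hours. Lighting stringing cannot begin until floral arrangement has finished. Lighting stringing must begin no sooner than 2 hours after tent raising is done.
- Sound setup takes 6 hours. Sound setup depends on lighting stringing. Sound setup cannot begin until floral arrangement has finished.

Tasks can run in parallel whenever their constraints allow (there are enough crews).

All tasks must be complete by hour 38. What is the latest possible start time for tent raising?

To finish by hour 38, the final walkthrough (duration 2) must start no later than hour 36.
Catering load-in feeds into the final walkthrough (must start by hour 36, minus 3-hour gap → hour 33); so catering load-in must finish by hour 33 and therefore start by hour 24.
Place-card layout has no dependents, so it just needs to finish by hour 38. Starting by 38 − 1 = hour 37 achieves that.
Sound setup has several dependents: catering load-in (must start by hour 24, minus 2-hour gap → hour 22); place-card layout (must start by hour 37). The earliest of those limits is hour 22, so sound setup must start by 22 − 6 = hour 16.
Lighting stringing feeds sound setup (must start by hour 16); catering load-in (must start by hour 24); place-card layout (must start by hour 37). Taking the minimum, lighting stringing must finish by hour 16 and start by 16 − 2 = hour 14.
Floral arrangement has several dependents: lighting stringing (must start by hour 14); sound setup (must start by hour 16); the final walkthrough (must start by hour 36). The earliest of those limits is hour 14, so floral arrangement must start by 14 − 8 = hour 6.
Tent raising has several dependents: floral arrangement (must start by hour 6); lighting stringing (must start by hour 14, minus 2-hour gap → hour 12). The earliest of those limits is hour 6, so tent raising must start by 6 − 4 = hour 2.

2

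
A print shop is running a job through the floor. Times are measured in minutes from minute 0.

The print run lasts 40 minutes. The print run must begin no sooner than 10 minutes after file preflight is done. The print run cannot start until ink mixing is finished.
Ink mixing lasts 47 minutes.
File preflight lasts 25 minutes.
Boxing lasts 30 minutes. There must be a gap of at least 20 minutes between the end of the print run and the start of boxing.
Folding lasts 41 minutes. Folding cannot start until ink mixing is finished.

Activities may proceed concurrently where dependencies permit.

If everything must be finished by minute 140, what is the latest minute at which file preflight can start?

Nothing follows boxing; the deadline of minute 140 is its only limit. It must start by 140 − 30 = minute 110.
The print run must finish before boxing (must start by minute 110, minus 20-minute gap → minute 90). With a 40-minute duration, the print run must start by 90 − 40 = minute 50.
File preflight feeds into the print run (must start by minute 50, minus 10-minute gap → minute 40); so file preflight must finish by minute 40 and therefore start by minute 15.

15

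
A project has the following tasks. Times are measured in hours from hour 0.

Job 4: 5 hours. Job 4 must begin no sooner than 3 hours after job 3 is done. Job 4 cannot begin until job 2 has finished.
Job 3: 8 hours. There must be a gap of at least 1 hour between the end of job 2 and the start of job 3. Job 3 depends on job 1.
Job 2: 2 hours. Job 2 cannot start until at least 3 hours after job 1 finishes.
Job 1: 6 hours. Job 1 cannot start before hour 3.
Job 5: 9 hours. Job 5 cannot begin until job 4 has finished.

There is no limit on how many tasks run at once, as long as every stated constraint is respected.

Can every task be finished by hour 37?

Job 1 waits on its own release at hour 3, so it starts at hour 3 and finishes at 3 + 6 = hour 9.
After job 1 (finishes hour 9, plus 3-hour gap → hour 12), job 2 can start at hour 12 and finishes at hour 14.
Job 3 cannot start until job 2 (finishes hour 14, plus 1-hour gap → hour 15); job 1 (finishes hour 9). The controlling bound is hour 15, so job 3 finishes at 15 + 8 = hour 23.
Job 4 needs all of job 3 (finishes hour 23, plus 3-hour gap → hour 26); job 2 (finishes hour 14). That puts its earliest start at hour 26; it finishes at 26 + 5 = hour 31.
After job 4 (finishes hour 31), job 5 can start at hour 31 and finishes at hour 40.
The earliest everything can be done is hour 40, which is after the deadline of 37, so it is not possible.

No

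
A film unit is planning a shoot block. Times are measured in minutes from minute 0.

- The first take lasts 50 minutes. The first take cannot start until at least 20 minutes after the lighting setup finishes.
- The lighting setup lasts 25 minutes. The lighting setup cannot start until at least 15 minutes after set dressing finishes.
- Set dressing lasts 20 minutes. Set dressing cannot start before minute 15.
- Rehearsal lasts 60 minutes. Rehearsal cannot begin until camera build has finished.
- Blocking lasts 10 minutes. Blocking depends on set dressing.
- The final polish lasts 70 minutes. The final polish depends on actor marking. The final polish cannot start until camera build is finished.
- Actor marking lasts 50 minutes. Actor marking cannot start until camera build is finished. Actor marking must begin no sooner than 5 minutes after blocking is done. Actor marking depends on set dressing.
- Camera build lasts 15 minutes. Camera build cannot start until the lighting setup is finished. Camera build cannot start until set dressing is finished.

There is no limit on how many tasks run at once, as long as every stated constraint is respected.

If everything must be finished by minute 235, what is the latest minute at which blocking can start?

The final polish must finish by minute 235; it takes 70 minutes, so it must start by 235 − 70 = minute 165.
Actor marking feeds into the final polish (must start by minute 165); so actor marking must finish by minute 165 and therefore start by minute 115.
Blocking has to be done before actor marking (must start by minute 115, minus 5-minute gap → minute 110). That means finishing by minute 110, i.e. starting by 110 − 10 = minute 100.

100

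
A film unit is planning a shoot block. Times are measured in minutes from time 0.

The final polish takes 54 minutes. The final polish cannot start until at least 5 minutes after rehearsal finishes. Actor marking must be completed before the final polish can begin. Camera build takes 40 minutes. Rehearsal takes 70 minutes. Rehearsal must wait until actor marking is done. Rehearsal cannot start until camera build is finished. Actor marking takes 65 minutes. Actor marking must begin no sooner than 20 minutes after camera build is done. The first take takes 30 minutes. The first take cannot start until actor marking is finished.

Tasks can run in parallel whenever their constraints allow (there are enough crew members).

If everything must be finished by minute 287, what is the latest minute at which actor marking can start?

Nothing follows the final polish; the deadline of minute 287 is its only limit. It must start by 287 − 54 = minute 233.
Since the final polish (must start by minute 233, minus 5-minute gap → minute 228) depends on it, rehearsal must finish by minute 228. Backing off its 70-minute duration gives a latest start of minute 158.
The first take has no dependents, so it just needs to finish by minute 287. Starting by 287 − 30 = minute 257 achieves that.
Actor marking feeds rehearsal (must start by minute 158); the final polish (must start by minute 233); the first take (must start by minute 257). Taking the minimum, actor marking must finish by minute 158 and start by 158 − 65 = minute 93.

93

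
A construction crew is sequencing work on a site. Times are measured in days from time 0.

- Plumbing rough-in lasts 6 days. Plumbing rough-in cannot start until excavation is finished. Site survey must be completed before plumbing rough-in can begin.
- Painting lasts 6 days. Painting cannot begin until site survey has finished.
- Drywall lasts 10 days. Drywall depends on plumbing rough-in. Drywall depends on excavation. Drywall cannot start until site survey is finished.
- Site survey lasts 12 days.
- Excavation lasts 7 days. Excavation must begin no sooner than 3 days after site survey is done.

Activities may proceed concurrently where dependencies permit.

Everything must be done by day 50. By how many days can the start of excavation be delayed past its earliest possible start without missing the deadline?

Nothing blocks site survey, so it runs from day 0 to day 12.
Excavation cannot begin until site survey (finishes day 12, plus 3-day gap → day 15). It runs from day 15 to 15 + 7 = day 22.

Working backward from the deadline:
Nothing follows drywall; the deadline of day 50 is its only limit. It must start by 50 − 10 = day 40.
Plumbing rough-in has to be done before drywall (must start by day 40). That means finishing by day 40, i.e. starting by 40 − 6 = day 34.
Excavation must finish in time for plumbing rough-in (must start by day 34); drywall (must start by day 40). The tightest is day 34, so excavation must start by 34 − 7 = day 27.
So excavation can start as early as day 15 and as late as day 27, giving 27 − 15 = 12 days of slack.

12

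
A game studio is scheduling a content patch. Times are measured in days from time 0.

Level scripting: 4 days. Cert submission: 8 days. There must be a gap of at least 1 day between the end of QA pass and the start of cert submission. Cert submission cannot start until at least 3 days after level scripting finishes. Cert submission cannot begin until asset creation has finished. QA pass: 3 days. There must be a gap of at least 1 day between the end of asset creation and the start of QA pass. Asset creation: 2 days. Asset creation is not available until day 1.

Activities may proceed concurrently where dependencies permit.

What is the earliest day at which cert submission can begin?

8

Level scripting can start immediately at day 0; it finishes at day 4.
After its own release at day 1, asset creation can start at day 1 and finishes at day 3.
QA pass waits on asset creation (finishes day 3, plus 1-day gap → day 4), so it starts at day 4 and finishes at 4 + 3 = day 7.
Cert submission waits on QA pass (finishes day 7, plus 1-day gap → day 8); level scripting (finishes day 4, plus 3-day gap → day 7); asset creation (finishes day 3). The latest of these is day 8, which is the earliest cert submission can start.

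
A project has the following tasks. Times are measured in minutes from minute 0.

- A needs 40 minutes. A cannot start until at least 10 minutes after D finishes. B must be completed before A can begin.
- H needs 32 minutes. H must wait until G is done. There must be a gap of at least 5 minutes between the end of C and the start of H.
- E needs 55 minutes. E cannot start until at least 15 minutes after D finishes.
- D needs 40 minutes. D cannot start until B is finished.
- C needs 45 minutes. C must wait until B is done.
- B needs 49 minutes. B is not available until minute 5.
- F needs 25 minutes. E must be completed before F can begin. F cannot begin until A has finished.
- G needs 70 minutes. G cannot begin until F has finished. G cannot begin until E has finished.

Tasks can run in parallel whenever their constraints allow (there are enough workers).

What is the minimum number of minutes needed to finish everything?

B cannot begin until its own release at minute 5. It runs from minute 5 to 5 + 49 = minute 54.
D cannot begin until B (finishes minute 54). It runs from minute 54 to 54 + 40 = minute 94.
E cannot begin until D (finishes minute 94, plus 15-minute gap → minute 109). It runs from minute 109 to 109 + 55 = minute 164.
A has to wait for D (finishes minute 94, plus 10-minute gap → minute 104); B (finishes minute 54). The latest of these is minute 104, so A runs minute 104 to 104 + 40 = minute 144.
F needs all of E (finishes minute 164); A (finishes minute 144). That puts its earliest start at minute 164; it finishes at 164 + 25 = minute 189.
G cannot start until F (finishes minute 189); E (finishes minute 164). The controlling bound is minute 189, so G finishes at 189 + 70 = minute 259.
C cannot begin until B (finishes minute 54). It runs from minute 54 to 54 + 45 = minute 99.
For H: G (finishes minute 259); C (finishes minute 99, plus 5-minute gap → minute 104). Taking the maximum gives a start of minute 259, and it finishes at 259 + 32 = minute 291.
All tasks are finished once the last one completes. Finish times: A at 144, B at 54, C at 99, D at 94, E at 164, F at 189, G at 259, H at 291. The latest is minute 291.

291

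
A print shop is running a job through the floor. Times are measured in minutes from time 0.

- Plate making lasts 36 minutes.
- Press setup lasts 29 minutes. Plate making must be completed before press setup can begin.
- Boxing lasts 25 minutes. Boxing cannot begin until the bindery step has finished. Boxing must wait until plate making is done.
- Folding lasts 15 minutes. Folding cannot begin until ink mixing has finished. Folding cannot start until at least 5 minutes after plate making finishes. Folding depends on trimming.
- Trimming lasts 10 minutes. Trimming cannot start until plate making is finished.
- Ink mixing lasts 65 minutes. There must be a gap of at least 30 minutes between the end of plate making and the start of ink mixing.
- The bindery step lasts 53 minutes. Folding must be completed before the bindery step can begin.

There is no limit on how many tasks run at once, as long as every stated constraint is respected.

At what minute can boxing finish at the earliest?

224

Nothing blocks plate making, so it runs from minute 0 to minute 36.
Trimming waits on plate making (finishes minute 36), so it starts at minute 36 and finishes at 36 + 10 = minute 46.
Ink mixing waits on plate making (finishes minute 36, plus 30-minute gap → minute 66), so it starts at minute 66 and finishes at 66 + 65 = minute 131.
Folding needs all of ink mixing (finishes minute 131); plate making (finishes minute 36, plus 5-minute gap → minute 41); trimming (finishes minute 46). That puts its earliest start at minute 131; it finishes at 131 + 15 = minute 146.
After folding (finishes minute 146), the bindery step can start at minute 146 and finishes at minute 199.
Boxing needs all of the bindery step (finishes minute 199); plate making (finishes minute 36). That puts its earliest start at minute 199; it finishes at 199 + 25 = minute 224.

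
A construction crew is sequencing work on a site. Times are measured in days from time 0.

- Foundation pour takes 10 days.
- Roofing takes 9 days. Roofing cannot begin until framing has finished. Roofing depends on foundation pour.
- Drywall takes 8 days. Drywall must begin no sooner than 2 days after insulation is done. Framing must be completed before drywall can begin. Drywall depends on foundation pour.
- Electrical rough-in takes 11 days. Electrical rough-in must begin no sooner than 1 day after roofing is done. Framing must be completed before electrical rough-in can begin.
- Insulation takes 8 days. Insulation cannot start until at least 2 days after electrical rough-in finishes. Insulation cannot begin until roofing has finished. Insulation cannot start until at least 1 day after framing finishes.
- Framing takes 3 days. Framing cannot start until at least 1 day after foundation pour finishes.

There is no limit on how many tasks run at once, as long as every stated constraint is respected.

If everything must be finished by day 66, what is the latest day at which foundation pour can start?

11

Drywall must finish by day 66; it takes 8 days, so it must start by 66 − 8 = day 58.
Insulation has to be done before drywall (must start by day 58, minus 2-day gap → day 56). That means finishing by day 56, i.e. starting by 56 − 8 = day 48.
Electrical rough-in feeds into insulation (must start by day 48, minus 2-day gap → day 46); so electrical rough-in must finish by day 46 and therefore start by day 35.
Roofing feeds electrical rough-in (must start by day 35, minus 1-day gap → day 34); insulation (must start by day 48). Taking the minimum, roofing must finish by day 34 and start by 34 − 9 = day 25.
For framing: roofing (must start by day 25); electrical rough-in (must start by day 35); insulation (must start by day 48, minus 1-day gap → day 47); drywall (must start by day 58). The most restrictive is day 25; with a 3-day duration, framing must start by day 22.
Foundation pour feeds framing (must start by day 22, minus 1-day gap → day 21); roofing (must start by day 25); drywall (must start by day 58). Taking the minimum, foundation pour must finish by day 21 and start by 21 − 10 = day 11.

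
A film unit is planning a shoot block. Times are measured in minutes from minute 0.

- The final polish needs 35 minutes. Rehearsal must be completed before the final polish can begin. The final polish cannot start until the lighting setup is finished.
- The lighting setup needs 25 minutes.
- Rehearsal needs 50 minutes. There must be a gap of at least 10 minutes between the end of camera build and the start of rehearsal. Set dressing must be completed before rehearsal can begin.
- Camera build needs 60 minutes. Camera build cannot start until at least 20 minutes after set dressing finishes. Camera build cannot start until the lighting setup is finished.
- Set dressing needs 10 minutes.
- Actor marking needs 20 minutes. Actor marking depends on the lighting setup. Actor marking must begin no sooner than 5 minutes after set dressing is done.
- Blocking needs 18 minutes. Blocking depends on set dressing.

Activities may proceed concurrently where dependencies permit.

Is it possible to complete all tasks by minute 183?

No

Nothing blocks the lighting setup, so it runs from minute 0 to minute 25.
Nothing blocks set dressing, so it runs from minute 0 to minute 10.
Actor marking cannot start until the lighting setup (finishes minute 25); set dressing (finishes minute 10, plus 5-minute gap → minute 15). The controlling bound is minute 25, so actor marking finishes at 25 + 20 = minute 45.
After set dressing (finishes minute 10), blocking can start at minute 10 and finishes at minute 28.
For camera build: set dressing (finishes minute 10, plus 20-minute gap → minute 30); the lighting setup (finishes minute 25). Taking the maximum gives a start of minute 30, and it finishes at 30 + 60 = minute 90.
For rehearsal: camera build (finishes minute 90, plus 10-minute gap → minute 100); set dressing (finishes minute 10). Taking the maximum gives a start of minute 100, and it finishes at 100 + 50 = minute 150.
The final polish needs all of rehearsal (finishes minute 150); the lighting setup (finishes minute 25). That puts its earliest start at minute 150; it finishes at 150 + 35 = minute 185.
The earliest everything can be done is minute 185, which is after the deadline of 183, so it is not possible.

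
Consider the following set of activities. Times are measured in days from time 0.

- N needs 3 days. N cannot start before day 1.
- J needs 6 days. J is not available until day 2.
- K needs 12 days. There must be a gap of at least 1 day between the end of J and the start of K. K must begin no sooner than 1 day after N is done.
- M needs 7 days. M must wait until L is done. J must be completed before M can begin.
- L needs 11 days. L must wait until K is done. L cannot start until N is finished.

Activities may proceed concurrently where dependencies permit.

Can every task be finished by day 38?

No

After its own release at day 1, N can start at day 1 and finishes at day 4.
J cannot begin until its own release at day 2. It runs from day 2 to 2 + 6 = day 8.
For K: J (finishes day 8, plus 1-day gap → day 9); N (finishes day 4, plus 1-day gap → day 5). Taking the maximum gives a start of day 9, and it finishes at 9 + 12 = day 21.
L needs all of K (finishes day 21); N (finishes day 4). That puts its earliest start at day 21; it finishes at 21 + 11 = day 32.
M has to wait for L (finishes day 32); J (finishes day 8). The latest of these is day 32, so M runs day 32 to 32 + 7 = day 39.
The earliest everything can be done is day 39, which is after the deadline of 38, so it is not possible.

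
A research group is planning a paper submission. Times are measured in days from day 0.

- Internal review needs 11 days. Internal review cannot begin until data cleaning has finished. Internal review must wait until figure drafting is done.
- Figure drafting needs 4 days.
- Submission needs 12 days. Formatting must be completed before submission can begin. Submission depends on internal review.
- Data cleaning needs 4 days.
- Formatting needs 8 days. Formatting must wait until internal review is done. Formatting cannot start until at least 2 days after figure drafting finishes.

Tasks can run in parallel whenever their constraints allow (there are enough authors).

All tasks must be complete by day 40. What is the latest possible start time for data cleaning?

Submission has no dependents, so it just needs to finish by day 40. Starting by 40 − 12 = day 28 achieves that.
Formatting has to be done before submission (must start by day 28). That means finishing by day 28, i.e. starting by 28 − 8 = day 20.
Internal review must finish in time for formatting (must start by day 20); submission (must start by day 28). The tightest is day 20, so internal review must start by 20 − 11 = day 9.
Since internal review (must start by day 9) depends on it, data cleaning must finish by day 9. Backing off its 4-day duration gives a latest start of day 5.

5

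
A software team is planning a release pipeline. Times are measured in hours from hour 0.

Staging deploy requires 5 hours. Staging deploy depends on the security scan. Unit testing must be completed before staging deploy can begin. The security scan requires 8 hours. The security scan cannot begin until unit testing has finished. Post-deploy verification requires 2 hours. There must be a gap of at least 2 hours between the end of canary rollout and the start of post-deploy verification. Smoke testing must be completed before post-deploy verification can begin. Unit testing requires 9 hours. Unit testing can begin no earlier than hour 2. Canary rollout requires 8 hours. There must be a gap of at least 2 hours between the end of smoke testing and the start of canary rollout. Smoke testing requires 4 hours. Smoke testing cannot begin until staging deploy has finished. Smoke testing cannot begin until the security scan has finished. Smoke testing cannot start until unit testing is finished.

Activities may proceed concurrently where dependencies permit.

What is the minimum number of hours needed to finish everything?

42

Unit testing cannot begin until its own release at hour 2. It runs from hour 2 to 2 + 9 = hour 11.
The security scan waits on unit testing (finishes hour 11), so it starts at hour 11 and finishes at 11 + 8 = hour 19.
Staging deploy needs all of the security scan (finishes hour 19); unit testing (finishes hour 11). That puts its earliest start at hour 19; it finishes at 19 + 5 = hour 24.
Smoke testing has to wait for staging deploy (finishes hour 24); the security scan (finishes hour 19); unit testing (finishes hour 11). The latest of these is hour 24, so smoke testing runs hour 24 to 24 + 4 = hour 28.
Canary rollout cannot begin until smoke testing (finishes hour 28, plus 2-hour gap → hour 30). It runs from hour 30 to 30 + 8 = hour 38.
Post-deploy verification needs all of canary rollout (finishes hour 38, plus 2-hour gap → hour 40); smoke testing (finishes hour 28). That puts its earliest start at hour 40; it finishes at 40 + 2 = hour 42.
All tasks are finished once the last one completes. Finish times: Unit testing at 11, The security scan at 19, Staging deploy at 24, Smoke testing at 28, Canary rollout at 38, Post-deploy verification at 42. The latest is hour 42.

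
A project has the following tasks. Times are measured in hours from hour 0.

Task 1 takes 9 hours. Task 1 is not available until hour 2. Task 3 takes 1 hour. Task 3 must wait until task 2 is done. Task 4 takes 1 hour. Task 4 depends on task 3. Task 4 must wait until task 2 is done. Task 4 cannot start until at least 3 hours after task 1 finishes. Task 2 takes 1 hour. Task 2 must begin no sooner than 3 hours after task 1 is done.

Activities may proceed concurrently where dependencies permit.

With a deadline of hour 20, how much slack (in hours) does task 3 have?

3

Task 1 waits on its own release at hour 2, so it starts at hour 2 and finishes at 2 + 9 = hour 11.
Task 2 waits on task 1 (finishes hour 11, plus 3-hour gap → hour 14), so it starts at hour 14 and finishes at 14 + 1 = hour 15.
Task 3 waits on task 2 (finishes hour 15), so it starts at hour 15 and finishes at 15 + 1 = hour 16.

Working backward from the deadline:
To finish by hour 20, task 4 (duration 1) must start no later than hour 19.
Since task 4 (must start by hour 19) depends on it, task 3 must finish by hour 19. Backing off its 1-hour duration gives a latest start of hour 18.
So task 3 can start as early as hour 15 and as late as hour 18, giving 18 − 15 = 3 hours of slack.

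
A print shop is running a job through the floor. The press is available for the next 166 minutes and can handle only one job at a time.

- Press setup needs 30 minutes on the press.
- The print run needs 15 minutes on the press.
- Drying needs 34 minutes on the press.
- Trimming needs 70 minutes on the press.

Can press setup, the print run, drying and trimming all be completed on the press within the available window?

Yes

Running back to back, the jobs need 30 + 15 + 34 + 70 = 149 minutes on the press.
Since 149 ≤ 166, they fit within the window.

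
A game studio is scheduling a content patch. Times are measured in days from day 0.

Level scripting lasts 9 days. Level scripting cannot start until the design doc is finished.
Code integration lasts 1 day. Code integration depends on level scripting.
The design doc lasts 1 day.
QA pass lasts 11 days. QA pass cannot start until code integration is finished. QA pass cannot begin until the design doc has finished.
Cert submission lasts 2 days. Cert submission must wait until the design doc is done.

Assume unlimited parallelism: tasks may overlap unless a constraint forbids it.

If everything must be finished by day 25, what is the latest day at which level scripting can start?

Nothing follows QA pass; the deadline of day 25 is its only limit. It must start by 25 − 11 = day 14.
Code integration must finish before QA pass (must start by day 14). With a 1-day duration, code integration must start by 14 − 1 = day 13.
Level scripting has to be done before code integration (must start by day 13). That means finishing by day 13, i.e. starting by 13 − 9 = day 4.

4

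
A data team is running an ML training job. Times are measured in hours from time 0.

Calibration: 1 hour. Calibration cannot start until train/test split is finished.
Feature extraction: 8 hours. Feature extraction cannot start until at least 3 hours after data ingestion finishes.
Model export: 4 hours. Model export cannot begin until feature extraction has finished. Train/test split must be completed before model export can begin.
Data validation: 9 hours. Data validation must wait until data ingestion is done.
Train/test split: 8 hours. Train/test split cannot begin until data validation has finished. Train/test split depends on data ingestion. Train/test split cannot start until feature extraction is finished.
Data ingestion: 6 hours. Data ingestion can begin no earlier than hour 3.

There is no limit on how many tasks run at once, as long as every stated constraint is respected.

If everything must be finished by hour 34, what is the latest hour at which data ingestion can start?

Calibration must finish by hour 34; it takes 1 hour, so it must start by 34 − 1 = hour 33.
Nothing follows model export; the deadline of hour 34 is its only limit. It must start by 34 − 4 = hour 30.
Train/test split has several dependents: calibration (must start by hour 33); model export (must start by hour 30). The earliest of those limits is hour 30, so train/test split must start by 30 − 8 = hour 22.
Since train/test split (must start by hour 22) depends on it, data validation must finish by hour 22. Backing off its 9-hour duration gives a latest start of hour 13.
Feature extraction has several dependents: train/test split (must start by hour 22); model export (must start by hour 30). The earliest of those limits is hour 22, so feature extraction must start by 22 − 8 = hour 14.
For data ingestion: data validation (must start by hour 13); feature extraction (must start by hour 14, minus 3-hour gap → hour 11); train/test split (must start by hour 22). The most restrictive is hour 11; with a 6-hour duration, data ingestion must start by hour 5.

5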